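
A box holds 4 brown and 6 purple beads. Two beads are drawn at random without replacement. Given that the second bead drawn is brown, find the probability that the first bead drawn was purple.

P(first=purple and the second bead drawn is brown) = (6/10)·(4/9) = 4/15.
P(the second bead drawn is brown) = Σ over first color = 2/15 + 4/15 = 2/5.
By Bayes, P(first=purple | the second bead drawn is brown) = 4/15 / 2/5 = 2/3 ≈ 0.6667.

2/3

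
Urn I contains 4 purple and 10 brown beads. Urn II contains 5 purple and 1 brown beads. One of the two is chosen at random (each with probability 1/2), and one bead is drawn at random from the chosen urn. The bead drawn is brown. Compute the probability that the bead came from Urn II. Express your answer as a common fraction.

7/37

P(brown | Urn I) = 5/7; P(brown | Urn II) = 1/6.
P(brown) = 1/2·5/7 + 1/2·1/6 = 37/84.
By Bayes' rule, P(Urn II | brown) = 1/12 / 37/84 = 7/37 ≈ 0.1892.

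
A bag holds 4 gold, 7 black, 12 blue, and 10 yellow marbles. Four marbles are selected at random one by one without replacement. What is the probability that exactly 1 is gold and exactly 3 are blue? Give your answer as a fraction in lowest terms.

2/93

Unordered draws without replacement: count favorable combinations over C(33,4).
Favorable = C(4,1) · C(7,0) · C(12,3) · C(10,0) = 880; total = C(33,4) = 40920.
P = 880/40920 = 2/93 ≈ 0.0215.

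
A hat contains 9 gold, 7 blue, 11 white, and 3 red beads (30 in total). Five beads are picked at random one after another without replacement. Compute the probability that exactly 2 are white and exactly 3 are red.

55/142506

Unordered draws without replacement: count favorable combinations over C(30,5).
Favorable = C(9,0) · C(7,0) · C(11,2) · C(3,3) = 55; total = C(30,5) = 142506.
P = 55/142506 = 55/142506 ≈ 0.0004.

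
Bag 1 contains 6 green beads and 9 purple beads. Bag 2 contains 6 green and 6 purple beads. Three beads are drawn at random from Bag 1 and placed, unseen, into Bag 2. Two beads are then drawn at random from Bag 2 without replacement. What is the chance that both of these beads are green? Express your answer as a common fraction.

264/1225

Condition on how many of the transferred beads are green (from Bag 1: 6 green of 15; then Bag 2 has 15 total).
  0 green: C(6,0)C(9,3)/C(15,3) = 12/65; then P = C(6,2)/C(15,2) = 1/7
  1 green: C(6,1)C(9,2)/C(15,3) = 216/455; then P = C(7,2)/C(15,2) = 1/5
  2 green: C(6,2)C(9,1)/C(15,3) = 27/91; then P = C(8,2)/C(15,2) = 4/15
  3 green: C(6,3)C(9,0)/C(15,3) = 4/91; then P = C(9,2)/C(15,2) = 12/35
P(both green) = 264/1225 ≈ 0.2155.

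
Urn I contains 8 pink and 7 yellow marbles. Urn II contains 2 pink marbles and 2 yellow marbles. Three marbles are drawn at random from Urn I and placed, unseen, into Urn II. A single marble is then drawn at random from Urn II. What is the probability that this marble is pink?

18/35

Condition on how many of the transferred marbles are pink (from Urn I: 8 pink of 15; then Urn II has 7 total).
  0 pink: C(8,0)C(7,3)/C(15,3) = 1/13; then P = 2/7
  1 pink: C(8,1)C(7,2)/C(15,3) = 24/65; then P = 3/7
  2 pink: C(8,2)C(7,1)/C(15,3) = 28/65; then P = 4/7
  3 pink: C(8,3)C(7,0)/C(15,3) = 8/65; then P = 5/7
P(pink from Urn II) = 18/35 ≈ 0.5143.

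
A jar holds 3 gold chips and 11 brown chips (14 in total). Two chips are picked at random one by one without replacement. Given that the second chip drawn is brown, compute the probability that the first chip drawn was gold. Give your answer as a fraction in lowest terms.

P(first=gold and the second chip drawn is brown) = (3/14)·(11/13) = 33/182.
P(the second chip drawn is brown) = Σ over first color = 33/182 + 55/91 = 11/14.
By Bayes, P(first=gold | the second chip drawn is brown) = 33/182 / 11/14 = 3/13 ≈ 0.2308.

3/13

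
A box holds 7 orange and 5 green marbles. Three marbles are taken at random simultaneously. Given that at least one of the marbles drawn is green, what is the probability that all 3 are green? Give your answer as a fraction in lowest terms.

P(all 3 green) = C(5,3)/C(12,3) = 1/22; P(at least one green) = 1 − C(7,3)/C(12,3) = 37/44.
Since 'all 3 green' ⊆ 'at least one green', P(all 3 | at least one) = 1/22 / 37/44 = 2/37 ≈ 0.0541.

2/37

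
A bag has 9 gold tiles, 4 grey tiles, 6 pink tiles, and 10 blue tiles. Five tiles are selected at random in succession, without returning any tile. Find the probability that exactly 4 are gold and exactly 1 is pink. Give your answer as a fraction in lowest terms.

Unordered draws without replacement: count favorable combinations over C(29,5).
Favorable = C(9,4) · C(4,0) · C(6,1) · C(10,0) = 756; total = C(29,5) = 118755.
P = 756/118755 = 12/1885 ≈ 0.0064.

12/1885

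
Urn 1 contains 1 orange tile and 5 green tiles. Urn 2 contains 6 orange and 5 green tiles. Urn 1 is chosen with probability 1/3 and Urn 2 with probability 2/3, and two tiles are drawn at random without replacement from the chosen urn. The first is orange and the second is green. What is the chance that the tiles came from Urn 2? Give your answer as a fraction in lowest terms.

36/47

P(E | Urn 1) = 1/6; P(E | Urn 2) = 3/11.
P(E) = 1/3·1/6 + 2/3·3/11 = 47/198.
By Bayes' rule, P(Urn 2 | E) = 2/11 / 47/198 = 36/47 ≈ 0.7660.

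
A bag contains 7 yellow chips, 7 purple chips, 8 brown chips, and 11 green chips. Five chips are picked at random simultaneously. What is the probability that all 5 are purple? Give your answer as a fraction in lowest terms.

7/79112

Unordered draws without replacement: count favorable combinations over C(33,5).
Favorable = C(7,0) · C(7,5) · C(8,0) · C(11,0) = 21; total = C(33,5) = 237336.
P = 21/237336 = 7/79112 ≈ 0.0001.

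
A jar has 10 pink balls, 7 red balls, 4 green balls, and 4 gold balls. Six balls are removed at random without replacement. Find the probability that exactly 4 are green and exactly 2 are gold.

3/88550

Unordered draws without replacement: count favorable combinations over C(25,6).
Favorable = C(10,0) · C(7,0) · C(4,4) · C(4,2) = 6; total = C(25,6) = 177100.
P = 6/177100 = 3/88550 ≈ 0.0000.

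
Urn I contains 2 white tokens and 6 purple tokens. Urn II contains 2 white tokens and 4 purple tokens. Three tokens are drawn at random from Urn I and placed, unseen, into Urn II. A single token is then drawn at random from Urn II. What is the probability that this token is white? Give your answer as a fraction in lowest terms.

11/36

Condition on how many of the transferred tokens are white (from Urn I: 2 white of 8; then Urn II has 9 total).
  0 white: C(2,0)C(6,3)/C(8,3) = 5/14; then P = 2/9
  1 white: C(2,1)C(6,2)/C(8,3) = 15/28; then P = 3/9
  2 white: C(2,2)C(6,1)/C(8,3) = 3/28; then P = 4/9
P(white from Urn II) = 11/36 ≈ 0.3056.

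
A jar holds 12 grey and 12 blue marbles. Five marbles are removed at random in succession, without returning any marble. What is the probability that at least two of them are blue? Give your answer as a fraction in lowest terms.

Sum the hypergeometric tail for j = 2,…,5 blue marbles.
Favorable = C(12,2)·C(12,3) + C(12,3)·C(12,2) + C(12,4)·C(12,1) + C(12,5)·C(12,0) = 35772; total = C(24,5) = 42504.
P = 35772/42504 = 271/322 ≈ 0.8416.

271/322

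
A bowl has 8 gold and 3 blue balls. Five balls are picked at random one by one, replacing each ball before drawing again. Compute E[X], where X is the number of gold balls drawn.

By linearity of expectation, E[X] = Σ P(draw i is gold); each independent draw has P(gold) = 8/11.
E[X] = 5 · 8/11 = 40/11 ≈ 3.6364.

40/11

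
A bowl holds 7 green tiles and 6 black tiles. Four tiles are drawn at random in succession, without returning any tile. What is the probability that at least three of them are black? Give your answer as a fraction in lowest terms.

31/143

Sum the hypergeometric tail for j = 3,…,4 black tiles.
Favorable = C(6,3)·C(7,1) + C(6,4)·C(7,0) = 155; total = C(13,4) = 715.
P = 155/715 = 31/143 ≈ 0.2168.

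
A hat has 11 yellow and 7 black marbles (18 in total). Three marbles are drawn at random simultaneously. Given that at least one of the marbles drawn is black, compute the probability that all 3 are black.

P(all 3 black) = C(7,3)/C(18,3) = 35/816; P(at least one black) = 1 − C(11,3)/C(18,3) = 217/272.
Since 'all 3 black' ⊆ 'at least one black', P(all 3 | at least one) = 35/816 / 217/272 = 5/93 ≈ 0.0538.

5/93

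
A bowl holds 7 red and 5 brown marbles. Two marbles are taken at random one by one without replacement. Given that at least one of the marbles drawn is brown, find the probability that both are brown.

P(both brown) = C(5,2)/C(12,2) = 5/33; P(at least one brown) = 1 − C(7,2)/C(12,2) = 15/22.
Since 'both brown' ⊆ 'at least one brown', P(both | at least one) = 5/33 / 15/22 = 2/9 ≈ 0.2222.

2/9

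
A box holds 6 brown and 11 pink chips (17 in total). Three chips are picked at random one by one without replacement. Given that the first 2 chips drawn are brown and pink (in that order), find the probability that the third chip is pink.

2/3

After removing 1 brown, 1 pink, the box has 10 pink out of 15 remaining.
P(third is pink | given) = 10/15 = 2/3 ≈ 0.6667.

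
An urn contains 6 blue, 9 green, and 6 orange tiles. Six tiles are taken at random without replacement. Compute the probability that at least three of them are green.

Sum the hypergeometric tail for j = 3,…,6 green tiles.
Favorable = C(9,3)·C(12,3) + C(9,4)·C(12,2) + C(9,5)·C(12,1) + C(9,6)·C(12,0) = 28392; total = C(21,6) = 54264.
P = 28392/54264 = 169/323 ≈ 0.5232.

169/323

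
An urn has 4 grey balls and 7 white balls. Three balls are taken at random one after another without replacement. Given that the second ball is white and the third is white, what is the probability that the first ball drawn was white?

P(first=white and the second ball is white and the third is white) = (7/11)·(6/10)·(5/9) = 7/33.
P(E) = Σ over first color = 28/165 + 7/33 = 21/55.
By Bayes, P(first=white | E) = 7/33 / 21/55 = 5/9 ≈ 0.5556.

5/9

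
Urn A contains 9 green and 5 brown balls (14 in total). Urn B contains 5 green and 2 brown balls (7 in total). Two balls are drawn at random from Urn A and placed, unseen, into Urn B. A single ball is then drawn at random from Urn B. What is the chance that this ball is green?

Condition on how many of the transferred balls are green (from Urn A: 9 green of 14; then Urn B has 9 total).
  0 green: C(9,0)C(5,2)/C(14,2) = 10/91; then P = 5/9
  1 green: C(9,1)C(5,1)/C(14,2) = 45/91; then P = 6/9
  2 green: C(9,2)C(5,0)/C(14,2) = 36/91; then P = 7/9
P(green from Urn B) = 44/63 ≈ 0.6984.

44/63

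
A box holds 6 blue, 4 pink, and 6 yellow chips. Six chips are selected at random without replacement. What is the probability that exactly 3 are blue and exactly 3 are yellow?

50/1001

Unordered draws without replacement: count favorable combinations over C(16,6).
Favorable = C(6,3) · C(4,0) · C(6,3) = 400; total = C(16,6) = 8008.
P = 400/8008 = 50/1001 ≈ 0.0500.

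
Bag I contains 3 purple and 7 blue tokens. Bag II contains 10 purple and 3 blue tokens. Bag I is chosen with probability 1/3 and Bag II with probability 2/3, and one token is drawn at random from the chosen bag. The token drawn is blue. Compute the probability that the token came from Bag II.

P(blue | Bag I) = 7/10; P(blue | Bag II) = 3/13.
P(blue) = 1/3·7/10 + 2/3·3/13 = 151/390.
By Bayes' rule, P(Bag II | blue) = 2/13 / 151/390 = 60/151 ≈ 0.3974.

60/151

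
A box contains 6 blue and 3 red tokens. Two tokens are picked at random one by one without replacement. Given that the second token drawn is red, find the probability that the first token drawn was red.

1/4

P(first=red and the second token drawn is red) = (3/9)·(2/8) = 1/12.
P(the second token drawn is red) = Σ over first color = 1/4 + 1/12 = 1/3.
By Bayes, P(first=red | the second token drawn is red) = 1/12 / 1/3 = 1/4 ≈ 0.2500.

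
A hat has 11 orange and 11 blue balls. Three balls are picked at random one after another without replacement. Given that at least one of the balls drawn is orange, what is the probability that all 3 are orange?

P(all 3 orange) = C(11,3)/C(22,3) = 3/28; P(at least one orange) = 1 − C(11,3)/C(22,3) = 25/28.
Since 'all 3 orange' ⊆ 'at least one orange', P(all 3 | at least one) = 3/28 / 25/28 = 3/25 ≈ 0.1200.

3/25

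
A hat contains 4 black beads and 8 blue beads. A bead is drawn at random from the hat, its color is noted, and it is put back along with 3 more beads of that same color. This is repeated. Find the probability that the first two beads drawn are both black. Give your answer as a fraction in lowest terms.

After a black draw the hat holds 7 black out of 15.
P = (4/12)·(7/15) = 7/45 ≈ 0.1556.

7/45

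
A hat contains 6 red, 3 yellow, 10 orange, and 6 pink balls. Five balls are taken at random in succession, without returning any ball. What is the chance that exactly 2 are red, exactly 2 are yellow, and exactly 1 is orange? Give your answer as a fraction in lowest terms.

15/1771

Unordered draws without replacement: count favorable combinations over C(25,5).
Favorable = C(6,2) · C(3,2) · C(10,1) · C(6,0) = 450; total = C(25,5) = 53130.
P = 450/53130 = 15/1771 ≈ 0.0085.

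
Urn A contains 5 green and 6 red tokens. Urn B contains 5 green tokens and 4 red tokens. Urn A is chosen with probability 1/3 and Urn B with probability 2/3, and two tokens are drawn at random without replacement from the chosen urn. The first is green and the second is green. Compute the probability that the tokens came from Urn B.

55/73

P(E | Urn A) = 2/11; P(E | Urn B) = 5/18.
P(E) = 1/3·2/11 + 2/3·5/18 = 73/297.
By Bayes' rule, P(Urn B | E) = 5/27 / 73/297 = 55/73 ≈ 0.7534.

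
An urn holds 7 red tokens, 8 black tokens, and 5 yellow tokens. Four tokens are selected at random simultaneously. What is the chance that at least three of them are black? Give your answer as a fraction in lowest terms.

742/4845

Sum the hypergeometric tail for j = 3,…,4 black tokens.
Favorable = C(8,3)·C(12,1) + C(8,4)·C(12,0) = 742; total = C(20,4) = 4845.
P = 742/4845 = 742/4845 ≈ 0.1531.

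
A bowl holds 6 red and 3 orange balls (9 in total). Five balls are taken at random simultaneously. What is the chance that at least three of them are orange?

Sum the hypergeometric tail for j = 3,…,3 orange balls.
Favorable = C(3,3)·C(6,2) = 15; total = C(9,5) = 126.
P = 15/126 = 5/42 ≈ 0.1190.

5/42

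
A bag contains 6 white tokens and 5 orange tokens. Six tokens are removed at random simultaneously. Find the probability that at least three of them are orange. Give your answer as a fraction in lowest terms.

Sum the hypergeometric tail for j = 3,…,5 orange tokens.
Favorable = C(5,3)·C(6,3) + C(5,4)·C(6,2) + C(5,5)·C(6,1) = 281; total = C(11,6) = 462.
P = 281/462 = 281/462 ≈ 0.6082.

281/462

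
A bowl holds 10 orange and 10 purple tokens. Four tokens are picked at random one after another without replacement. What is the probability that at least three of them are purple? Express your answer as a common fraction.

Sum the hypergeometric tail for j = 3,…,4 purple tokens.
Favorable = C(10,3)·C(10,1) + C(10,4)·C(10,0) = 1410; total = C(20,4) = 4845.
P = 1410/4845 = 94/323 ≈ 0.2910.

94/323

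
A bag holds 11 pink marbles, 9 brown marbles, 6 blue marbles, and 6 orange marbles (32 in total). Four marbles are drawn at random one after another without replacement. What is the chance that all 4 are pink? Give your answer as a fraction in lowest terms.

33/3596

Unordered draws without replacement: count favorable combinations over C(32,4).
Favorable = C(11,4) · C(9,0) · C(6,0) · C(6,0) = 330; total = C(32,4) = 35960.
P = 330/35960 = 33/3596 ≈ 0.0092.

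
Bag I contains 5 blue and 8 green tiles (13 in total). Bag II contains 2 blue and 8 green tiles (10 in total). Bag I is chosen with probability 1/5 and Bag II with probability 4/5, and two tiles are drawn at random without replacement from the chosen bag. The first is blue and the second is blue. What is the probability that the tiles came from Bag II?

52/127

P(E | Bag I) = 5/39; P(E | Bag II) = 1/45.
P(E) = 1/5·5/39 + 4/5·1/45 = 127/2925.
By Bayes' rule, P(Bag II | E) = 4/225 / 127/2925 = 52/127 ≈ 0.4094.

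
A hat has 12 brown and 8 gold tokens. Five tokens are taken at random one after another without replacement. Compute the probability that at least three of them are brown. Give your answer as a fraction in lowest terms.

682/969

Sum the hypergeometric tail for j = 3,…,5 brown tokens.
Favorable = C(12,3)·C(8,2) + C(12,4)·C(8,1) + C(12,5)·C(8,0) = 10912; total = C(20,5) = 15504.
P = 10912/15504 = 682/969 ≈ 0.7038.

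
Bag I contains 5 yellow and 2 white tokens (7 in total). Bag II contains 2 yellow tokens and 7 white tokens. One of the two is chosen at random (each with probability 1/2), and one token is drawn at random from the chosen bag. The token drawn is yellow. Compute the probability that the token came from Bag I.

45/59

P(yellow | Bag I) = 5/7; P(yellow | Bag II) = 2/9.
P(yellow) = 1/2·5/7 + 1/2·2/9 = 59/126.
By Bayes' rule, P(Bag I | yellow) = 5/14 / 59/126 = 45/59 ≈ 0.7627.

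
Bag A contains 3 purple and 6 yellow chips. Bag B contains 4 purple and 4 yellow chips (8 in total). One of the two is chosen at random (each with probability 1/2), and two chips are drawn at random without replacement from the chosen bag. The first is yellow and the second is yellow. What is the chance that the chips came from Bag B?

18/53

P(E | Bag A) = 5/12; P(E | Bag B) = 3/14.
P(E) = 1/2·5/12 + 1/2·3/14 = 53/168.
By Bayes' rule, P(Bag B | E) = 3/28 / 53/168 = 18/53 ≈ 0.3396.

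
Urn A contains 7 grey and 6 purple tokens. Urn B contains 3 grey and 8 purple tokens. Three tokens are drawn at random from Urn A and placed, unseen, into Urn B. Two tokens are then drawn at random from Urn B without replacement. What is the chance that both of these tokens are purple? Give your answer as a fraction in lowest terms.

Condition on how many of the transferred tokens are purple (from Urn A: 6 purple of 13; then Urn B has 14 total).
  0 purple: C(6,0)C(7,3)/C(13,3) = 35/286; then P = C(8,2)/C(14,2) = 4/13
  1 purple: C(6,1)C(7,2)/C(13,3) = 63/143; then P = C(9,2)/C(14,2) = 36/91
  2 purple: C(6,2)C(7,1)/C(13,3) = 105/286; then P = C(10,2)/C(14,2) = 45/91
  3 purple: C(6,3)C(7,0)/C(13,3) = 10/143; then P = C(11,2)/C(14,2) = 55/91
P(both purple) = 1031/2366 ≈ 0.4358.

1031/2366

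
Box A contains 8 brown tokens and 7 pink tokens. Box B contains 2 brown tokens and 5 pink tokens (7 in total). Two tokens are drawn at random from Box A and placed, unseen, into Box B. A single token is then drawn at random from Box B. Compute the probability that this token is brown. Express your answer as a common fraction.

46/135

Condition on how many of the transferred tokens are brown (from Box A: 8 brown of 15; then Box B has 9 total).
  0 brown: C(8,0)C(7,2)/C(15,2) = 1/5; then P = 2/9
  1 brown: C(8,1)C(7,1)/C(15,2) = 8/15; then P = 3/9
  2 brown: C(8,2)C(7,0)/C(15,2) = 4/15; then P = 4/9
P(brown from Box B) = 46/135 ≈ 0.3407.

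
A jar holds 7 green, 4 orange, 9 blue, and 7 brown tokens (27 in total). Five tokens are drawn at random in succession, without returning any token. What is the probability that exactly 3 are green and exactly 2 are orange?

Unordered draws without replacement: count favorable combinations over C(27,5).
Favorable = C(7,3) · C(4,2) · C(9,0) · C(7,0) = 210; total = C(27,5) = 80730.
P = 210/80730 = 7/2691 ≈ 0.0026.

7/2691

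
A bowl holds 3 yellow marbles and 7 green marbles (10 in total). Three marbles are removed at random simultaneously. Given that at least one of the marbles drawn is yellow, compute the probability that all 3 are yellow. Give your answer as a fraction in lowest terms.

P(all 3 yellow) = C(3,3)/C(10,3) = 1/120; P(at least one yellow) = 1 − C(7,3)/C(10,3) = 17/24.
Since 'all 3 yellow' ⊆ 'at least one yellow', P(all 3 | at least one) = 1/120 / 17/24 = 1/85 ≈ 0.0118.

1/85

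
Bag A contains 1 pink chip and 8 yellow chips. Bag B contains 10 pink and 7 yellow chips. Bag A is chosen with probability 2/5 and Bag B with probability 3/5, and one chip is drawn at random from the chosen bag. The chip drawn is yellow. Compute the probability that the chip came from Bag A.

272/461

P(yellow | Bag A) = 8/9; P(yellow | Bag B) = 7/17.
P(yellow) = 2/5·8/9 + 3/5·7/17 = 461/765.
By Bayes' rule, P(Bag A | yellow) = 16/45 / 461/765 = 272/461 ≈ 0.5900.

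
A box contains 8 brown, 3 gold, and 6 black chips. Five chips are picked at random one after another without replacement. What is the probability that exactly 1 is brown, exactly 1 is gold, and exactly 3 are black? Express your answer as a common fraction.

120/1547

Unordered draws without replacement: count favorable combinations over C(17,5).
Favorable = C(8,1) · C(3,1) · C(6,3) = 480; total = C(17,5) = 6188.
P = 480/6188 = 120/1547 ≈ 0.0776.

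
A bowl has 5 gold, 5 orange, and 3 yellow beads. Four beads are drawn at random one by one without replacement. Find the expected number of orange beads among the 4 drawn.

By linearity of expectation, E[X] = Σ P(draw i is orange); by symmetry each draw (even without replacement) has P(orange) = 5/13.
E[X] = 4 · 5/13 = 20/13 ≈ 1.5385.

20/13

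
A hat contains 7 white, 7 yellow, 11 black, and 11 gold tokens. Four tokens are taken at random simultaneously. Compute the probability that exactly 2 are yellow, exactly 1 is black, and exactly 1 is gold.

Unordered draws without replacement: count favorable combinations over C(36,4).
Favorable = C(7,0) · C(7,2) · C(11,1) · C(11,1) = 2541; total = C(36,4) = 58905.
P = 2541/58905 = 11/255 ≈ 0.0431.

11/255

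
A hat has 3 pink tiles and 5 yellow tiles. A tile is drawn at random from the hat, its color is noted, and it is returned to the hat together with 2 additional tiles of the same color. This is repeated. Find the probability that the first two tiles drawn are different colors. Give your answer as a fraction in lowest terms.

Either pink then yellow, or yellow then pink; after the first draw the total is 10.
P = (3/8)·(5/10) + (5/8)·(3/10) = 3/8 ≈ 0.3750.

3/8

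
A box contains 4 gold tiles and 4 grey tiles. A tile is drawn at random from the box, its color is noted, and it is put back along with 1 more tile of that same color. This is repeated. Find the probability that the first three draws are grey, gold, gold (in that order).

Track the composition after each reinforcement of +1.
P = (4/8) · (4/9) · (5/10) = 1/9 ≈ 0.1111.

1/9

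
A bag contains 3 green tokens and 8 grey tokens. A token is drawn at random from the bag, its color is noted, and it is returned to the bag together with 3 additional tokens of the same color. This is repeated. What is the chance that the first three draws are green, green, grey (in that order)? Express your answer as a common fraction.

72/1309

Track the composition after each reinforcement of +3.
P = (3/11) · (6/14) · (8/17) = 72/1309 ≈ 0.0550.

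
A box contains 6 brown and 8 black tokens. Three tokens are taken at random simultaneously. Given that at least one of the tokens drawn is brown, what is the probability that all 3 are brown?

5/77

P(all 3 brown) = C(6,3)/C(14,3) = 5/91; P(at least one brown) = 1 − C(8,3)/C(14,3) = 11/13.
Since 'all 3 brown' ⊆ 'at least one brown', P(all 3 | at least one) = 5/91 / 11/13 = 5/77 ≈ 0.0649.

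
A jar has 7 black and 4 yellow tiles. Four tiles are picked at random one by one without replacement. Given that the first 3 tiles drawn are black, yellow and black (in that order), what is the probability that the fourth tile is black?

5/8

After removing 2 black, 1 yellow, the jar has 5 black out of 8 remaining.
P(fourth is black | given) = 5/8 ≈ 0.6250.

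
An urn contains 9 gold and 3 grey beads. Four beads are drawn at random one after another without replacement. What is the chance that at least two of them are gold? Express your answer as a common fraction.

54/55

Sum the hypergeometric tail for j = 2,…,4 gold beads.
Favorable = C(9,2)·C(3,2) + C(9,3)·C(3,1) + C(9,4)·C(3,0) = 486; total = C(12,4) = 495.
P = 486/495 = 54/55 ≈ 0.9818.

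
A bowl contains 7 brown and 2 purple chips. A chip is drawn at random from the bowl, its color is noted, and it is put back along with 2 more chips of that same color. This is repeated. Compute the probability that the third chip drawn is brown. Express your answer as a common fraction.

7/9

Sum over the four possibilities for the first two draws (brown/not-brown each), tracking how the brown count and total change by +2 per draw.
P(third is brown) = 7/9 ≈ 0.7778. (In a Pólya urn every draw has the same marginal probability 7/9.)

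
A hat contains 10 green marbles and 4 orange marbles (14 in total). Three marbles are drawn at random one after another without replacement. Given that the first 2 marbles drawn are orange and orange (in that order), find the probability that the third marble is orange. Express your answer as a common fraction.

After removing 2 orange, the hat has 2 orange out of 12 remaining.
P(third is orange | given) = 2/12 = 1/6 ≈ 0.1667.

1/6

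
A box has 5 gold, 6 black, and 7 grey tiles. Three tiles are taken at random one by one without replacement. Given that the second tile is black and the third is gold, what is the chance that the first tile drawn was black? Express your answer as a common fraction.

P(first=black and the second tile is black and the third is gold) = (6/18)·(5/17)·(5/16) = 25/816.
P(E) = Σ over first color = 5/204 + 25/816 + 35/816 = 5/51.
By Bayes, P(first=black | E) = 25/816 / 5/51 = 5/16 ≈ 0.3125.

5/16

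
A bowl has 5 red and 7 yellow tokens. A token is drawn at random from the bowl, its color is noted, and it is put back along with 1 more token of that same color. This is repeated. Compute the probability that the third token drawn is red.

5/12

Sum over the four possibilities for the first two draws (red/not-red each), tracking how the red count and total change by +1 per draw.
P(third is red) = 5/12 ≈ 0.4167. (In a Pólya urn every draw has the same marginal probability 5/12.)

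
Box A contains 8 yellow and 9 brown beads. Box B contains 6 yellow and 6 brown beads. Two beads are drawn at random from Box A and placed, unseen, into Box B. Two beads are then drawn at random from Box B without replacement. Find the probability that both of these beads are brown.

105/442

Condition on how many of the transferred beads are brown (from Box A: 9 brown of 17; then Box B has 14 total).
  0 brown: C(9,0)C(8,2)/C(17,2) = 7/34; then P = C(6,2)/C(14,2) = 15/91
  1 brown: C(9,1)C(8,1)/C(17,2) = 9/17; then P = C(7,2)/C(14,2) = 3/13
  2 brown: C(9,2)C(8,0)/C(17,2) = 9/34; then P = C(8,2)/C(14,2) = 4/13
P(both brown) = 105/442 ≈ 0.2376.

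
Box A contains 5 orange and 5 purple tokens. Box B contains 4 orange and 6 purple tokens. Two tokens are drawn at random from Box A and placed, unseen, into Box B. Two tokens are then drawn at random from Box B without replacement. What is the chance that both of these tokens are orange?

46/297

Condition on how many of the transferred tokens are orange (from Box A: 5 orange of 10; then Box B has 12 total).
  0 orange: C(5,0)C(5,2)/C(10,2) = 2/9; then P = C(4,2)/C(12,2) = 1/11
  1 orange: C(5,1)C(5,1)/C(10,2) = 5/9; then P = C(5,2)/C(12,2) = 5/33
  2 orange: C(5,2)C(5,0)/C(10,2) = 2/9; then P = C(6,2)/C(12,2) = 5/22
P(both orange) = 46/297 ≈ 0.1549.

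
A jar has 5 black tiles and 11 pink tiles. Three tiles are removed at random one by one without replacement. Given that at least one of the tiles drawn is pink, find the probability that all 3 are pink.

3/10

P(all 3 pink) = C(11,3)/C(16,3) = 33/112; P(at least one pink) = 1 − C(5,3)/C(16,3) = 55/56.
Since 'all 3 pink' ⊆ 'at least one pink', P(all 3 | at least one) = 33/112 / 55/56 = 3/10 ≈ 0.3000.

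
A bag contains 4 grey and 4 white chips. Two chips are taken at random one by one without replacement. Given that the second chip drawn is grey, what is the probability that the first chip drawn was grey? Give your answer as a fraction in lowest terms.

P(first=grey and the second chip drawn is grey) = (4/8)·(3/7) = 3/14.
P(the second chip drawn is grey) = Σ over first color = 3/14 + 2/7 = 1/2.
By Bayes, P(first=grey | the second chip drawn is grey) = 3/14 / 1/2 = 3/7 ≈ 0.4286.

3/7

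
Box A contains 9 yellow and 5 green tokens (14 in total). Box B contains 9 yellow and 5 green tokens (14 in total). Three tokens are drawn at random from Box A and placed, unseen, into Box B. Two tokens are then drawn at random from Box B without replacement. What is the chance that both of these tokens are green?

2855/24752

Condition on how many of the transferred tokens are green (from Box A: 5 green of 14; then Box B has 17 total).
  0 green: C(5,0)C(9,3)/C(14,3) = 3/13; then P = C(5,2)/C(17,2) = 5/68
  1 green: C(5,1)C(9,2)/C(14,3) = 45/91; then P = C(6,2)/C(17,2) = 15/136
  2 green: C(5,2)C(9,1)/C(14,3) = 45/182; then P = C(7,2)/C(17,2) = 21/136
  3 green: C(5,3)C(9,0)/C(14,3) = 5/182; then P = C(8,2)/C(17,2) = 7/34
P(both green) = 2855/24752 ≈ 0.1153.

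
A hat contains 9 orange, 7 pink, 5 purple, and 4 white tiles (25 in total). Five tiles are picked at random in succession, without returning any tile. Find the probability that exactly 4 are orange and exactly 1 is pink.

Unordered draws without replacement: count favorable combinations over C(25,5).
Favorable = C(9,4) · C(7,1) · C(5,0) · C(4,0) = 882; total = C(25,5) = 53130.
P = 882/53130 = 21/1265 ≈ 0.0166.

21/1265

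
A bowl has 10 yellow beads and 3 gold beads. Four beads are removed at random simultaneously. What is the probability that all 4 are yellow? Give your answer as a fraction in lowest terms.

42/143

Unordered draws without replacement: count favorable combinations over C(13,4).
Favorable = C(10,4) · C(3,0) = 210; total = C(13,4) = 715.
P = 210/715 = 42/143 ≈ 0.2937.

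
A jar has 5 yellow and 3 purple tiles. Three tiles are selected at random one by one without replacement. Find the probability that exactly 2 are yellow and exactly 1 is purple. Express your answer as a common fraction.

15/28

Unordered draws without replacement: count favorable combinations over C(8,3).
Favorable = C(5,2) · C(3,1) = 30; total = C(8,3) = 56.
P = 30/56 = 15/28 ≈ 0.5357.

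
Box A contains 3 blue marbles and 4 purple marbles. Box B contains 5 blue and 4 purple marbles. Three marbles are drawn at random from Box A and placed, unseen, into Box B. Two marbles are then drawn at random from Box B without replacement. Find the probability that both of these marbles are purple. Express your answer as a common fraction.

16/77

Condition on how many of the transferred marbles are purple (from Box A: 4 purple of 7; then Box B has 12 total).
  0 purple: C(4,0)C(3,3)/C(7,3) = 1/35; then P = C(4,2)/C(12,2) = 1/11
  1 purple: C(4,1)C(3,2)/C(7,3) = 12/35; then P = C(5,2)/C(12,2) = 5/33
  2 purple: C(4,2)C(3,1)/C(7,3) = 18/35; then P = C(6,2)/C(12,2) = 5/22
  3 purple: C(4,3)C(3,0)/C(7,3) = 4/35; then P = C(7,2)/C(12,2) = 7/22
P(both purple) = 16/77 ≈ 0.2078.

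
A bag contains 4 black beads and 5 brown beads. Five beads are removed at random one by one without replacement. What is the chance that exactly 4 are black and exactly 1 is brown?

Unordered draws without replacement: count favorable combinations over C(9,5).
Favorable = C(4,4) · C(5,1) = 5; total = C(9,5) = 126.
P = 5/126 = 5/126 ≈ 0.0397.

5/126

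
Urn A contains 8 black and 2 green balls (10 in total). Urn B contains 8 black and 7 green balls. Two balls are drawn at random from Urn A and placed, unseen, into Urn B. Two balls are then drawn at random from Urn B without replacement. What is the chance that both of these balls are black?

233/765

Condition on how many of the transferred balls are black (from Urn A: 8 black of 10; then Urn B has 17 total).
  0 black: C(8,0)C(2,2)/C(10,2) = 1/45; then P = C(8,2)/C(17,2) = 7/34
  1 black: C(8,1)C(2,1)/C(10,2) = 16/45; then P = C(9,2)/C(17,2) = 9/34
  2 black: C(8,2)C(2,0)/C(10,2) = 28/45; then P = C(10,2)/C(17,2) = 45/136
P(both black) = 233/765 ≈ 0.3046.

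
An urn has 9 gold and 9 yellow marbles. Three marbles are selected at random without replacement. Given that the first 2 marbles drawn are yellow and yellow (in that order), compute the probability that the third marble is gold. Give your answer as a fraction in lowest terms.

After removing 2 yellow, the urn has 9 gold out of 16 remaining.
P(third is gold | given) = 9/16 ≈ 0.5625.

9/16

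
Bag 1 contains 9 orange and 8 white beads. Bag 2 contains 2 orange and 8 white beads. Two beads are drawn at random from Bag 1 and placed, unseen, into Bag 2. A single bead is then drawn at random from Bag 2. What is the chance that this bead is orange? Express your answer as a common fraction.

Condition on how many of the transferred beads are orange (from Bag 1: 9 orange of 17; then Bag 2 has 12 total).
  0 orange: C(9,0)C(8,2)/C(17,2) = 7/34; then P = 2/12
  1 orange: C(9,1)C(8,1)/C(17,2) = 9/17; then P = 3/12
  2 orange: C(9,2)C(8,0)/C(17,2) = 9/34; then P = 4/12
P(orange from Bag 2) = 13/51 ≈ 0.2549.

13/51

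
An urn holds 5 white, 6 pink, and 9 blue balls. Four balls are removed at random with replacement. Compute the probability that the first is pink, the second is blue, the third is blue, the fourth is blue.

Multiply the conditional probability of each draw in order, with replacement (the composition resets each draw).
P = (6/20) · (9/20) · (9/20) · (9/20) = 2187/80000 ≈ 0.0273.

2187/80000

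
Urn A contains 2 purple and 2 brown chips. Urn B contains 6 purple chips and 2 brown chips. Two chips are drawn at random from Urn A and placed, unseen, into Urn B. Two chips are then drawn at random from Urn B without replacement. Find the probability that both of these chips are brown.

19/270

Condition on how many of the transferred chips are brown (from Urn A: 2 brown of 4; then Urn B has 10 total).
  0 brown: C(2,0)C(2,2)/C(4,2) = 1/6; then P = C(2,2)/C(10,2) = 1/45
  1 brown: C(2,1)C(2,1)/C(4,2) = 2/3; then P = C(3,2)/C(10,2) = 1/15
  2 brown: C(2,2)C(2,0)/C(4,2) = 1/6; then P = C(4,2)/C(10,2) = 2/15
P(both brown) = 19/270 ≈ 0.0704.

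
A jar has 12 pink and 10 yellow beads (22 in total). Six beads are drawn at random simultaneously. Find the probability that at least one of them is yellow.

319/323

Use the complement: P(at least one yellow) = 1 − P(no yellow).
P(none) = C(12,6)/C(22,6) = 924/74613.
So P = 1 − 924/74613 = 319/323 ≈ 0.9876.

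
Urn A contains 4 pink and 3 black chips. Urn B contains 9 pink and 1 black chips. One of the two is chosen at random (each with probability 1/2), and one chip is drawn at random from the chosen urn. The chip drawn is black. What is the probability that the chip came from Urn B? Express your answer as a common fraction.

7/37

P(black | Urn A) = 3/7; P(black | Urn B) = 1/10.
P(black) = 1/2·3/7 + 1/2·1/10 = 37/140.
By Bayes' rule, P(Urn B | black) = 1/20 / 37/140 = 7/37 ≈ 0.1892.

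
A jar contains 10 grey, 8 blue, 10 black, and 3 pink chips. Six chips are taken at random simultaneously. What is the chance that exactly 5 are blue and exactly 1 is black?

80/105183

Unordered draws without replacement: count favorable combinations over C(31,6).
Favorable = C(10,0) · C(8,5) · C(10,1) · C(3,0) = 560; total = C(31,6) = 736281.
P = 560/736281 = 80/105183 ≈ 0.0008.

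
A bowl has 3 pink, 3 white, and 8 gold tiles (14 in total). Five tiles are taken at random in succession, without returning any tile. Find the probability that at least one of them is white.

10/13

Use the complement: P(at least one white) = 1 − P(no white).
P(none) = C(11,5)/C(14,5) = 462/2002.
So P = 1 − 462/2002 = 10/13 ≈ 0.7692.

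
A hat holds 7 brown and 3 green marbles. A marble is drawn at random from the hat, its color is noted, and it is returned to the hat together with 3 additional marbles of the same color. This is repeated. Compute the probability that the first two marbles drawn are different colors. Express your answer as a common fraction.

Either brown then green, or green then brown; after the first draw the total is 13.
P = (7/10)·(3/13) + (3/10)·(7/13) = 21/65 ≈ 0.3231.

21/65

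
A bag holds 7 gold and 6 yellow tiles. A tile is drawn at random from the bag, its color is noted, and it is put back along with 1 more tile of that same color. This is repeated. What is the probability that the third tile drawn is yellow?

6/13

Sum over the four possibilities for the first two draws (yellow/not-yellow each), tracking how the yellow count and total change by +1 per draw.
P(third is yellow) = 6/13 ≈ 0.4615. (In a Pólya urn every draw has the same marginal probability 6/13.)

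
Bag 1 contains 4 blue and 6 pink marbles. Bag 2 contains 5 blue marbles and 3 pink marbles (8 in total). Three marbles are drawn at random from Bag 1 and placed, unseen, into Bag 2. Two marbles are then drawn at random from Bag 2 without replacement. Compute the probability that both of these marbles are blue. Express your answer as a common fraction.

82/275

Condition on how many of the transferred marbles are blue (from Bag 1: 4 blue of 10; then Bag 2 has 11 total).
  0 blue: C(4,0)C(6,3)/C(10,3) = 1/6; then P = C(5,2)/C(11,2) = 2/11
  1 blue: C(4,1)C(6,2)/C(10,3) = 1/2; then P = C(6,2)/C(11,2) = 3/11
  2 blue: C(4,2)C(6,1)/C(10,3) = 3/10; then P = C(7,2)/C(11,2) = 21/55
  3 blue: C(4,3)C(6,0)/C(10,3) = 1/30; then P = C(8,2)/C(11,2) = 28/55
P(both blue) = 82/275 ≈ 0.2982.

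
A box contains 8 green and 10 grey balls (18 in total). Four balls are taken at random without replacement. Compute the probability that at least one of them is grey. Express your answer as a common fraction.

299/306

Use the complement: P(at least one grey) = 1 − P(no grey).
P(none) = C(8,4)/C(18,4) = 70/3060.
So P = 1 − 70/3060 = 299/306 ≈ 0.9771.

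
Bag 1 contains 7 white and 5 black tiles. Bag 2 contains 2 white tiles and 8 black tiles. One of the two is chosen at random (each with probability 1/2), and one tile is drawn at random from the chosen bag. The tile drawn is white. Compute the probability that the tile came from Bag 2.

12/47

P(white | Bag 1) = 7/12; P(white | Bag 2) = 1/5.
P(white) = 1/2·7/12 + 1/2·1/5 = 47/120.
By Bayes' rule, P(Bag 2 | white) = 1/10 / 47/120 = 12/47 ≈ 0.2553.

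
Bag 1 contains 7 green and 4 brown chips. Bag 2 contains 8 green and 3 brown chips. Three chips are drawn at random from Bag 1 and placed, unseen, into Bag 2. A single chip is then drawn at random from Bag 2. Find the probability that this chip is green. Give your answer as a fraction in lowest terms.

Condition on how many of the transferred chips are green (from Bag 1: 7 green of 11; then Bag 2 has 14 total).
  0 green: C(7,0)C(4,3)/C(11,3) = 4/165; then P = 8/14
  1 green: C(7,1)C(4,2)/C(11,3) = 14/55; then P = 9/14
  2 green: C(7,2)C(4,1)/C(11,3) = 28/55; then P = 10/14
  3 green: C(7,3)C(4,0)/C(11,3) = 7/33; then P = 11/14
P(green from Bag 2) = 109/154 ≈ 0.7078.

109/154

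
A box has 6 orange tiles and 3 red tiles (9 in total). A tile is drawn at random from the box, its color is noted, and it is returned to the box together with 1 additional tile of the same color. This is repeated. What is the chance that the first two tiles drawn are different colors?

2/5

Either orange then red, or red then orange; after the first draw the total is 10.
P = (6/9)·(3/10) + (3/9)·(6/10) = 2/5 ≈ 0.4000.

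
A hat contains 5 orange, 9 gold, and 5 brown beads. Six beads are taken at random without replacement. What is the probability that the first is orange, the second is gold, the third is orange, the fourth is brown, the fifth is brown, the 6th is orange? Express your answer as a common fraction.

Multiply the conditional probability of each draw in order, without replacement, so each draw removes one from its color and from the total.
P = (5/19) · (9/18) · (4/17) · (5/16) · (4/15) · (3/14) = 5/9044 ≈ 0.0006.

5/9044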